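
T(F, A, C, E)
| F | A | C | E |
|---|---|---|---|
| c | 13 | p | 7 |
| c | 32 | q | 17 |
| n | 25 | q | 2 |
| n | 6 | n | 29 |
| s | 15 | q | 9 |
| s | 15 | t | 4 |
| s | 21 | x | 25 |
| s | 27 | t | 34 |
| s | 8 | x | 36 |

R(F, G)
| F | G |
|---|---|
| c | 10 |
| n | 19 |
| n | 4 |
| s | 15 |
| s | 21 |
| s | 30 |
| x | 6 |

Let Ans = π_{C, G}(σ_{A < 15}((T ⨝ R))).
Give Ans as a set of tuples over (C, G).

T ⋈ R (natural join on F): {(c, 13, p, 7, 10), (c, 32, q, 17, 10), (n, 25, q, 2, 19), (n, 25, q, 2, 4), (n, 6, n, 29, 19), (n, 6, n, 29, 4), (s, 15, q, 9, 15), (s, 15, q, 9, 21), (s, 15, q, 9, 30), (s, 15, t, 4, 15), (s, 15, t, 4, 21), (s, 15, t, 4, 30), (s, 21, x, 25, 15), (s, 21, x, 25, 21), (s, 21, x, 25, 30), (s, 27, t, 34, 15), (s, 27, t, 34, 21), (s, 27, t, 34, 30), (s, 8, x, 36, 15), (s, 8, x, 36, 21), (s, 8, x, 36, 30)}
σ[A < 15]: keep tuples satisfying A < 15 → {(c, 13, p, 7, 10), (n, 6, n, 29, 19), (n, 6, n, 29, 4), (s, 8, x, 36, 15), (s, 8, x, 36, 21), (s, 8, x, 36, 30)}
π_{C, G} gives {(n, 19), (n, 4), (p, 10), (x, 15), (x, 21), (x, 30)}.

{(n, 19), (n, 4), (p, 10), (x, 15), (x, 21), (x, 30)}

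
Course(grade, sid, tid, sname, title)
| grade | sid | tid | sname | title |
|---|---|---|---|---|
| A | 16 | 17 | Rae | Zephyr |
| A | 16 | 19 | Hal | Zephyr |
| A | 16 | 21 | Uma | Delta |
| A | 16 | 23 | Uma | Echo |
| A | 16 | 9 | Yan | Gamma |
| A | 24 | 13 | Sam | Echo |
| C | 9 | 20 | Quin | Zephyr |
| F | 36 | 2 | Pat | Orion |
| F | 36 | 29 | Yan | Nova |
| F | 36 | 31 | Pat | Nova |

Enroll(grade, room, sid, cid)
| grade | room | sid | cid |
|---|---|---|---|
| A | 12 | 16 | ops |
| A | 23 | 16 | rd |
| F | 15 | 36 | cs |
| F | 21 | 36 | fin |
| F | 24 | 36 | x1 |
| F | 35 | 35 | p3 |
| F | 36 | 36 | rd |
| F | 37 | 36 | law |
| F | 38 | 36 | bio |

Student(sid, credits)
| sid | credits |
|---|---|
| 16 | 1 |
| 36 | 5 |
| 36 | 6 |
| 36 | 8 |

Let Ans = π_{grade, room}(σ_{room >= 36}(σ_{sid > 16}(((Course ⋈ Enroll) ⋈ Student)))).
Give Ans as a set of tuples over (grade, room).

{(F, 36), (F, 37), (F, 38)}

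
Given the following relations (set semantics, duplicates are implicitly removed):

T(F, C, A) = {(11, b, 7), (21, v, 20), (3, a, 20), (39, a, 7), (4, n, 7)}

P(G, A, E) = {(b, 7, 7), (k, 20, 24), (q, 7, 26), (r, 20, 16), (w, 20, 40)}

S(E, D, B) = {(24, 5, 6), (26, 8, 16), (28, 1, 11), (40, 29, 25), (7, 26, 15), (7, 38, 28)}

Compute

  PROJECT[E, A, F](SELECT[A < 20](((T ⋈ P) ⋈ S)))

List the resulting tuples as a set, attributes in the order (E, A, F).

Joining T and P on A yields {(11, b, 7, b, 7), (11, b, 7, q, 26), (21, v, 20, k, 24), (21, v, 20, r, 16), (21, v, 20, w, 40), (3, a, 20, k, 24), (3, a, 20, r, 16), (3, a, 20, w, 40), (39, a, 7, b, 7), (39, a, 7, q, 26), (4, n, 7, b, 7), (4, n, 7, q, 26)}.
Joining (T ⋈ P) and S on E yields {(11, b, 7, b, 7, 26, 15), (11, b, 7, b, 7, 38, 28), (11, b, 7, q, 26, 8, 16), (21, v, 20, k, 24, 5, 6), (21, v, 20, w, 40, 29, 25), (3, a, 20, k, 24, 5, 6), (3, a, 20, w, 40, 29, 25), (39, a, 7, b, 7, 26, 15), (39, a, 7, b, 7, 38, 28), (39, a, 7, q, 26, 8, 16), (4, n, 7, b, 7, 26, 15), (4, n, 7, b, 7, 38, 28), (4, n, 7, q, 26, 8, 16)}.
Filtering on A < 20 leaves {(11, b, 7, b, 7, 26, 15), (11, b, 7, b, 7, 38, 28), (11, b, 7, q, 26, 8, 16), (39, a, 7, b, 7, 26, 15), (39, a, 7, b, 7, 38, 28), (39, a, 7, q, 26, 8, 16), (4, n, 7, b, 7, 26, 15), (4, n, 7, b, 7, 38, 28), (4, n, 7, q, 26, 8, 16)}.
π[E, A, F]: project onto (E, A, F) (3 duplicate(s) eliminated) → {(26, 7, 11), (26, 7, 39), (26, 7, 4), (7, 7, 11), (7, 7, 39), (7, 7, 4)}

{(26, 7, 11), (26, 7, 39), (26, 7, 4), (7, 7, 11), (7, 7, 39), (7, 7, 4)}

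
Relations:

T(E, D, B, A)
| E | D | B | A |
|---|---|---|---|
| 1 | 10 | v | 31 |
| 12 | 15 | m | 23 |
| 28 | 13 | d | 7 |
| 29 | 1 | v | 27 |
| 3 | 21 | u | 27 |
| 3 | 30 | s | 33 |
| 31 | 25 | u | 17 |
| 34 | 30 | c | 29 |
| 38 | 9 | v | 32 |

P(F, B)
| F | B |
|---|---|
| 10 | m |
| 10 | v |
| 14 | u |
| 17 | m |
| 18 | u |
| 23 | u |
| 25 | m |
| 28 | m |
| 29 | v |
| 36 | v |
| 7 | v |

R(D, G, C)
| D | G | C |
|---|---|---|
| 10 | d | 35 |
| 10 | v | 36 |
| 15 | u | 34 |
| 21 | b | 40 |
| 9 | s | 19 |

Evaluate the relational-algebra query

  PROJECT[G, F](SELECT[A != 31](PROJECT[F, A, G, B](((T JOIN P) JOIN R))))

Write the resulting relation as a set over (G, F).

Joining T and P on B yields {(1, 10, v, 31, 10), (1, 10, v, 31, 29), (1, 10, v, 31, 36), (1, 10, v, 31, 7), (12, 15, m, 23, 10), (12, 15, m, 23, 17), (12, 15, m, 23, 25), (12, 15, m, 23, 28), (29, 1, v, 27, 10), (29, 1, v, 27, 29), (29, 1, v, 27, 36), (29, 1, v, 27, 7), (3, 21, u, 27, 14), (3, 21, u, 27, 18), (3, 21, u, 27, 23), (31, 25, u, 17, 14), (31, 25, u, 17, 18), (31, 25, u, 17, 23), (38, 9, v, 32, 10), (38, 9, v, 32, 29), (38, 9, v, 32, 36), (38, 9, v, 32, 7)}.
Joining (T JOIN P) and R on D yields {(1, 10, v, 31, 10, d, 35), (1, 10, v, 31, 10, v, 36), (1, 10, v, 31, 29, d, 35), (1, 10, v, 31, 29, v, 36), (1, 10, v, 31, 36, d, 35), (1, 10, v, 31, 36, v, 36), (1, 10, v, 31, 7, d, 35), (1, 10, v, 31, 7, v, 36), (12, 15, m, 23, 10, u, 34), (12, 15, m, 23, 17, u, 34), (12, 15, m, 23, 25, u, 34), (12, 15, m, 23, 28, u, 34), (3, 21, u, 27, 14, b, 40), (3, 21, u, 27, 18, b, 40), (3, 21, u, 27, 23, b, 40), (38, 9, v, 32, 10, s, 19), (38, 9, v, 32, 29, s, 19), (38, 9, v, 32, 36, s, 19), (38, 9, v, 32, 7, s, 19)}.
Keep only column(s) F, A, G, B: {(10, 23, u, m), (10, 31, d, v), (10, 31, v, v), (10, 32, s, v), (14, 27, b, u), (17, 23, u, m), (18, 27, b, u), (23, 27, b, u), (25, 23, u, m), (28, 23, u, m), (29, 31, d, v), (29, 31, v, v), (29, 32, s, v), (36, 31, d, v), (36, 31, v, v), (36, 32, s, v), (7, 31, d, v), (7, 31, v, v), (7, 32, s, v)}
Selection A != 31: {(10, 23, u, m), (10, 32, s, v), (14, 27, b, u), (17, 23, u, m), (18, 27, b, u), (23, 27, b, u), (25, 23, u, m), (28, 23, u, m), (29, 32, s, v), (36, 32, s, v), (7, 32, s, v)}
Keep only column(s) G, F: {(b, 14), (b, 18), (b, 23), (s, 10), (s, 29), (s, 36), (s, 7), (u, 10), (u, 17), (u, 25), (u, 28)}

{(b, 14), (b, 18), (b, 23), (s, 10), (s, 29), (s, 36), (s, 7), (u, 10), (u, 17), (u, 25), (u, 28)}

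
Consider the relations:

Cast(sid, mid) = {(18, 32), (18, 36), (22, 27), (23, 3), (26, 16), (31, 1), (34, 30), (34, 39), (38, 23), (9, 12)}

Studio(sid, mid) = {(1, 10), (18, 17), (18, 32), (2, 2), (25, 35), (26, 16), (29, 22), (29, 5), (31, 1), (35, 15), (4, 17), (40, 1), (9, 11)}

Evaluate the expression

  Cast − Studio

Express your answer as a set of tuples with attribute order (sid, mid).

{(18, 36), (22, 27), (23, 3), (34, 30), (34, 39), (38, 23), (9, 12)}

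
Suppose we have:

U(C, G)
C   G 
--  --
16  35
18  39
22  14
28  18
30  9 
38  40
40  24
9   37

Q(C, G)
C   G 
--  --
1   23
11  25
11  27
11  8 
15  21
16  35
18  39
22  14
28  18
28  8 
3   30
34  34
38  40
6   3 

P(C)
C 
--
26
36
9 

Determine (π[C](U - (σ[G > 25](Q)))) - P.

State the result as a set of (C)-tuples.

Apply σ_{G > 25}; surviving tuples: {(11, 27), (16, 35), (18, 39), (3, 30), (34, 34), (38, 40)}
Taking the difference: {(22, 14), (28, 18), (30, 9), (40, 24), (9, 37)}
π[C]: project onto (C) → {22, 28, 30, 40, 9}
Taking the difference: {22, 28, 30, 40}

{22, 28, 30, 40}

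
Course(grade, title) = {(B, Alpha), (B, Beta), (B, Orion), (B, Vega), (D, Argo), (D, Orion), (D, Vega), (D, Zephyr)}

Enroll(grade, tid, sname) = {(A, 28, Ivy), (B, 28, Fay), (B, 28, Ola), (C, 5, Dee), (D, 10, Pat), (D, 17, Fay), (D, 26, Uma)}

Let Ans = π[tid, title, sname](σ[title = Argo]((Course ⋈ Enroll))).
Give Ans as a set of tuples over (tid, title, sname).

Joining Course and Enroll on grade yields {(B, Alpha, 28, Fay), (B, Alpha, 28, Ola), (B, Beta, 28, Fay), (B, Beta, 28, Ola), (B, Orion, 28, Fay), (B, Orion, 28, Ola), (B, Vega, 28, Fay), (B, Vega, 28, Ola), (D, Argo, 10, Pat), (D, Argo, 17, Fay), (D, Argo, 26, Uma), (D, Orion, 10, Pat), (D, Orion, 17, Fay), (D, Orion, 26, Uma), (D, Vega, 10, Pat), (D, Vega, 17, Fay), (D, Vega, 26, Uma), (D, Zephyr, 10, Pat), (D, Zephyr, 17, Fay), (D, Zephyr, 26, Uma)}.
Filtering on title = Argo leaves {(D, Argo, 10, Pat), (D, Argo, 17, Fay), (D, Argo, 26, Uma)}.
Keep only column(s) tid, title, sname: {(10, Argo, Pat), (17, Argo, Fay), (26, Argo, Uma)}

{(10, Argo, Pat), (17, Argo, Fay), (26, Argo, Uma)}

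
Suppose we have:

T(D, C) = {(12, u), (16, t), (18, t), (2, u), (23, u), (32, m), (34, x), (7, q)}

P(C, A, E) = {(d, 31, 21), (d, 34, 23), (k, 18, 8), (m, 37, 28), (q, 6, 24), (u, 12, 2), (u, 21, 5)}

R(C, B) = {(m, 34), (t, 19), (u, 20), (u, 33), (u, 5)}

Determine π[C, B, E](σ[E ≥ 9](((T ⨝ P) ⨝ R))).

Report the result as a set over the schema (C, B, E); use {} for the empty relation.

{(m, 34, 28)}

T ⋈ P (natural join on C): {(12, u, 12, 2), (12, u, 21, 5), (2, u, 12, 2), (2, u, 21, 5), (23, u, 12, 2), (23, u, 21, 5), (32, m, 37, 28), (7, q, 6, 24)}
(T ⨝ P) ⋈ R (natural join on C): {(12, u, 12, 2, 20), (12, u, 12, 2, 33), (12, u, 12, 2, 5), (12, u, 21, 5, 20), (12, u, 21, 5, 33), (12, u, 21, 5, 5), (2, u, 12, 2, 20), (2, u, 12, 2, 33), (2, u, 12, 2, 5), (2, u, 21, 5, 20), (2, u, 21, 5, 33), (2, u, 21, 5, 5), (23, u, 12, 2, 20), (23, u, 12, 2, 33), (23, u, 12, 2, 5), (23, u, 21, 5, 20), (23, u, 21, 5, 33), (23, u, 21, 5, 5), (32, m, 37, 28, 34)}
σ[E ≥ 9]: keep tuples satisfying E ≥ 9 → {(32, m, 37, 28, 34)}
π[C, B, E]: project onto (C, B, E) → {(m, 34, 28)}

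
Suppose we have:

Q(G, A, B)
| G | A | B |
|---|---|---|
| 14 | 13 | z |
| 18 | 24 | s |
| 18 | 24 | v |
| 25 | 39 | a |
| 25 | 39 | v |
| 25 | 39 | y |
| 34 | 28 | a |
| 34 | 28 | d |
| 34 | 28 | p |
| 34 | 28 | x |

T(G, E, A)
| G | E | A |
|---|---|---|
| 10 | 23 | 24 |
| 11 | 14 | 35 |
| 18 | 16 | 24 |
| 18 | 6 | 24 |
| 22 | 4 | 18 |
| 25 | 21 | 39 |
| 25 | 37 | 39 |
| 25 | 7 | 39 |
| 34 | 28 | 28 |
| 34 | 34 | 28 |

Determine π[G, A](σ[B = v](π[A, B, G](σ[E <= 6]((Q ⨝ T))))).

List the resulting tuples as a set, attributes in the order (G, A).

{(18, 24)}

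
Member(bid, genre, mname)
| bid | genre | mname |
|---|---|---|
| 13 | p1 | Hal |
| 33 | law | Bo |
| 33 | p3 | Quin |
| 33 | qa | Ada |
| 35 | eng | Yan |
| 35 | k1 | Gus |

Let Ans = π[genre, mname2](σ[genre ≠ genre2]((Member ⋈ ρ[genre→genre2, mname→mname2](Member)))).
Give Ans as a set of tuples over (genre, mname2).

ρ[genre→genre2, mname→mname2]: schema becomes (bid, genre2, mname2); tuples unchanged.
Joining Member and ρ[genre→genre2, mname→mname2](Member) on bid yields {(13, p1, Hal, p1, Hal), (33, law, Bo, law, Bo), (33, law, Bo, p3, Quin), (33, law, Bo, qa, Ada), (33, p3, Quin, law, Bo), (33, p3, Quin, p3, Quin), (33, p3, Quin, qa, Ada), (33, qa, Ada, law, Bo), (33, qa, Ada, p3, Quin), (33, qa, Ada, qa, Ada), (35, eng, Yan, eng, Yan), (35, eng, Yan, k1, Gus), (35, k1, Gus, eng, Yan), (35, k1, Gus, k1, Gus)}.
Selection genre ≠ genre2: {(33, law, Bo, p3, Quin), (33, law, Bo, qa, Ada), (33, p3, Quin, law, Bo), (33, p3, Quin, qa, Ada), (33, qa, Ada, law, Bo), (33, qa, Ada, p3, Quin), (35, eng, Yan, k1, Gus), (35, k1, Gus, eng, Yan)}
π[genre, mname2]: project onto (genre, mname2) → {(eng, Gus), (k1, Yan), (law, Ada), (law, Quin), (p3, Ada), (p3, Bo), (qa, Bo), (qa, Quin)}

{(eng, Gus), (k1, Yan), (law, Ada), (law, Quin), (p3, Ada), (p3, Bo), (qa, Bo), (qa, Quin)}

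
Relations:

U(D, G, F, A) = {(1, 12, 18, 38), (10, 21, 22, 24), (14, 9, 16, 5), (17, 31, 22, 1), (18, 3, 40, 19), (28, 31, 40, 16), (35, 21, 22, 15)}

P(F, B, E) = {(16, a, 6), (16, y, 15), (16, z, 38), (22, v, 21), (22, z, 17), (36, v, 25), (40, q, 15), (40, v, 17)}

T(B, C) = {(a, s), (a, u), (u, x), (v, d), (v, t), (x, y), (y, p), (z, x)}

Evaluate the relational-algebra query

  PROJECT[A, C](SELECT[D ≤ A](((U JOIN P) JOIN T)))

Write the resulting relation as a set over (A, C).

{(19, d), (19, t), (24, d), (24, t), (24, x)}

Joining U and P on F yields {(10, 21, 22, 24, v, 21), (10, 21, 22, 24, z, 17), (14, 9, 16, 5, a, 6), (14, 9, 16, 5, y, 15), (14, 9, 16, 5, z, 38), (17, 31, 22, 1, v, 21), (17, 31, 22, 1, z, 17), (18, 3, 40, 19, q, 15), (18, 3, 40, 19, v, 17), (28, 31, 40, 16, q, 15), (28, 31, 40, 16, v, 17), (35, 21, 22, 15, v, 21), (35, 21, 22, 15, z, 17)}.
Joining (U JOIN P) and T on B yields {(10, 21, 22, 24, v, 21, d), (10, 21, 22, 24, v, 21, t), (10, 21, 22, 24, z, 17, x), (14, 9, 16, 5, a, 6, s), (14, 9, 16, 5, a, 6, u), (14, 9, 16, 5, y, 15, p), (14, 9, 16, 5, z, 38, x), (17, 31, 22, 1, v, 21, d), (17, 31, 22, 1, v, 21, t), (17, 31, 22, 1, z, 17, x), (18, 3, 40, 19, v, 17, d), (18, 3, 40, 19, v, 17, t), (28, 31, 40, 16, v, 17, d), (28, 31, 40, 16, v, 17, t), (35, 21, 22, 15, v, 21, d), (35, 21, 22, 15, v, 21, t), (35, 21, 22, 15, z, 17, x)}.
Selection D ≤ A: {(10, 21, 22, 24, v, 21, d), (10, 21, 22, 24, v, 21, t), (10, 21, 22, 24, z, 17, x), (18, 3, 40, 19, v, 17, d), (18, 3, 40, 19, v, 17, t)}
π[A, C]: project onto (A, C) → {(19, d), (19, t), (24, d), (24, t), (24, x)}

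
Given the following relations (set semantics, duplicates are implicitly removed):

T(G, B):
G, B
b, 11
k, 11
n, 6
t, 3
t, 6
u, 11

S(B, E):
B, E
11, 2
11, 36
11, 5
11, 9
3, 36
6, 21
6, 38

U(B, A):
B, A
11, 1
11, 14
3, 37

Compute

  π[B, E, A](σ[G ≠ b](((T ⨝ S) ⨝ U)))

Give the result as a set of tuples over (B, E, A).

{(11, 2, 1), (11, 2, 14), (11, 36, 1), (11, 36, 14), (11, 5, 1), (11, 5, 14), (11, 9, 1), (11, 9, 14), (3, 36, 37)}

Natural join on B: {(b, 11, 2), (b, 11, 36), (b, 11, 5), (b, 11, 9), (k, 11, 2), (k, 11, 36), (k, 11, 5), (k, 11, 9), (n, 6, 21), (n, 6, 38), (t, 3, 36), (t, 6, 21), (t, 6, 38), (u, 11, 2), (u, 11, 36), (u, 11, 5), (u, 11, 9)}
Natural join on B: {(b, 11, 2, 1), (b, 11, 2, 14), (b, 11, 36, 1), (b, 11, 36, 14), (b, 11, 5, 1), (b, 11, 5, 14), (b, 11, 9, 1), (b, 11, 9, 14), (k, 11, 2, 1), (k, 11, 2, 14), (k, 11, 36, 1), (k, 11, 36, 14), (k, 11, 5, 1), (k, 11, 5, 14), (k, 11, 9, 1), (k, 11, 9, 14), (t, 3, 36, 37), (u, 11, 2, 1), (u, 11, 2, 14), (u, 11, 36, 1), (u, 11, 36, 14), (u, 11, 5, 1), (u, 11, 5, 14), (u, 11, 9, 1), (u, 11, 9, 14)}
Apply σ_{G ≠ b}; surviving tuples: {(k, 11, 2, 1), (k, 11, 2, 14), (k, 11, 36, 1), (k, 11, 36, 14), (k, 11, 5, 1), (k, 11, 5, 14), (k, 11, 9, 1), (k, 11, 9, 14), (t, 3, 36, 37), (u, 11, 2, 1), (u, 11, 2, 14), (u, 11, 36, 1), (u, 11, 36, 14), (u, 11, 5, 1), (u, 11, 5, 14), (u, 11, 9, 1), (u, 11, 9, 14)}
Projecting to B, E, A (8 duplicate(s) eliminated): {(11, 2, 1), (11, 2, 14), (11, 36, 1), (11, 36, 14), (11, 5, 1), (11, 5, 14), (11, 9, 1), (11, 9, 14), (3, 36, 37)}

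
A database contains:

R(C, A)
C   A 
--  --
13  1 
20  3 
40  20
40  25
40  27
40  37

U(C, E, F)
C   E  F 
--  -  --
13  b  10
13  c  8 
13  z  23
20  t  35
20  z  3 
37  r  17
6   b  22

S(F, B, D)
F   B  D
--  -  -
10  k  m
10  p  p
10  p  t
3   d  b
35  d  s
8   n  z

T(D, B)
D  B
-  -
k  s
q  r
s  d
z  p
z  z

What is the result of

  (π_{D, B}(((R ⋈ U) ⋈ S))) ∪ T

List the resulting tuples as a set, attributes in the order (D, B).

Natural join on C: {(13, 1, b, 10), (13, 1, c, 8), (13, 1, z, 23), (20, 3, t, 35), (20, 3, z, 3)}
Natural join on F: {(13, 1, b, 10, k, m), (13, 1, b, 10, p, p), (13, 1, b, 10, p, t), (13, 1, c, 8, n, z), (20, 3, t, 35, d, s), (20, 3, z, 3, d, b)}
π_{D, B} gives {(b, d), (m, k), (p, p), (s, d), (t, p), (z, n)}.
Set union of the two operands is {(b, d), (k, s), (m, k), (p, p), (q, r), (s, d), (t, p), (z, n), (z, p), (z, z)}.

{(b, d), (k, s), (m, k), (p, p), (q, r), (s, d), (t, p), (z, n), (z, p), (z, z)}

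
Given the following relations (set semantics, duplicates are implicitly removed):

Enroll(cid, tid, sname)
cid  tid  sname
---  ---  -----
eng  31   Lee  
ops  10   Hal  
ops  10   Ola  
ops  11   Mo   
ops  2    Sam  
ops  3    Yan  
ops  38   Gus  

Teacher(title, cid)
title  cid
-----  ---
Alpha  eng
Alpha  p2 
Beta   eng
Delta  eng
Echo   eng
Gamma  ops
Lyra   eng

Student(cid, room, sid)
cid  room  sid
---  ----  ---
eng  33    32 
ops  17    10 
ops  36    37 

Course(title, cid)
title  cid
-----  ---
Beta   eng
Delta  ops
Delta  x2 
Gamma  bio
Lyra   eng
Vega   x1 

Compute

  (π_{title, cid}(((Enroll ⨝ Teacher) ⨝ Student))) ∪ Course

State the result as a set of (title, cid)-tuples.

Joining Enroll and Teacher on cid yields {(eng, 31, Lee, Alpha), (eng, 31, Lee, Beta), (eng, 31, Lee, Delta), (eng, 31, Lee, Echo), (eng, 31, Lee, Lyra), (ops, 10, Hal, Gamma), (ops, 10, Ola, Gamma), (ops, 11, Mo, Gamma), (ops, 2, Sam, Gamma), (ops, 3, Yan, Gamma), (ops, 38, Gus, Gamma)}.
Joining (Enroll ⨝ Teacher) and Student on cid yields {(eng, 31, Lee, Alpha, 33, 32), (eng, 31, Lee, Beta, 33, 32), (eng, 31, Lee, Delta, 33, 32), (eng, 31, Lee, Echo, 33, 32), (eng, 31, Lee, Lyra, 33, 32), (ops, 10, Hal, Gamma, 17, 10), (ops, 10, Hal, Gamma, 36, 37), (ops, 10, Ola, Gamma, 17, 10), (ops, 10, Ola, Gamma, 36, 37), (ops, 11, Mo, Gamma, 17, 10), (ops, 11, Mo, Gamma, 36, 37), (ops, 2, Sam, Gamma, 17, 10), (ops, 2, Sam, Gamma, 36, 37), (ops, 3, Yan, Gamma, 17, 10), (ops, 3, Yan, Gamma, 36, 37), (ops, 38, Gus, Gamma, 17, 10), (ops, 38, Gus, Gamma, 36, 37)}.
π_{title, cid} gives {(Alpha, eng), (Beta, eng), (Delta, eng), (Echo, eng), (Gamma, ops), (Lyra, eng)} (11 duplicate(s) eliminated).
Set union of the two operands is {(Alpha, eng), (Beta, eng), (Delta, eng), (Delta, ops), (Delta, x2), (Echo, eng), (Gamma, bio), (Gamma, ops), (Lyra, eng), (Vega, x1)}.

{(Alpha, eng), (Beta, eng), (Delta, eng), (Delta, ops), (Delta, x2), (Echo, eng), (Gamma, bio), (Gamma, ops), (Lyra, eng), (Vega, x1)}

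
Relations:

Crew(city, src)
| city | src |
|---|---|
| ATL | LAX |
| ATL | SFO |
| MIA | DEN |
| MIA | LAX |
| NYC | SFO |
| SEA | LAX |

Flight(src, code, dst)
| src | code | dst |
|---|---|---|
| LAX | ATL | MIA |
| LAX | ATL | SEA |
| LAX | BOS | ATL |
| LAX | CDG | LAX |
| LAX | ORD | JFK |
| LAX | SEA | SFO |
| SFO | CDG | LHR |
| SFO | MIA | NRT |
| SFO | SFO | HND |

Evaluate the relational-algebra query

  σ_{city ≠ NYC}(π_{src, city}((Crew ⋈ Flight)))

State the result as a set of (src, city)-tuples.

Joining Crew and Flight on src yields {(ATL, LAX, ATL, MIA), (ATL, LAX, ATL, SEA), (ATL, LAX, BOS, ATL), (ATL, LAX, CDG, LAX), (ATL, LAX, ORD, JFK), (ATL, LAX, SEA, SFO), (ATL, SFO, CDG, LHR), (ATL, SFO, MIA, NRT), (ATL, SFO, SFO, HND), (MIA, LAX, ATL, MIA), (MIA, LAX, ATL, SEA), (MIA, LAX, BOS, ATL), (MIA, LAX, CDG, LAX), (MIA, LAX, ORD, JFK), (MIA, LAX, SEA, SFO), (NYC, SFO, CDG, LHR), (NYC, SFO, MIA, NRT), (NYC, SFO, SFO, HND), (SEA, LAX, ATL, MIA), (SEA, LAX, ATL, SEA), (SEA, LAX, BOS, ATL), (SEA, LAX, CDG, LAX), (SEA, LAX, ORD, JFK), (SEA, LAX, SEA, SFO)}.
π_{src, city} gives {(LAX, ATL), (LAX, MIA), (LAX, SEA), (SFO, ATL), (SFO, NYC)} (19 duplicate(s) eliminated).
Selection city ≠ NYC: {(LAX, ATL), (LAX, MIA), (LAX, SEA), (SFO, ATL)}

{(LAX, ATL), (LAX, MIA), (LAX, SEA), (SFO, ATL)}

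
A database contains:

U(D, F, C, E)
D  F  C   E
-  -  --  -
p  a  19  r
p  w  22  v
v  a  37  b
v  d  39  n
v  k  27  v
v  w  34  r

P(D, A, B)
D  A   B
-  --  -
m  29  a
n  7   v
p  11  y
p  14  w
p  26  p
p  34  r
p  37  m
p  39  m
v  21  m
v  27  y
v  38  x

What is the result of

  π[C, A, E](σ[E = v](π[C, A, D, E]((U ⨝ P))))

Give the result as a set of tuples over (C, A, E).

U ⋈ P (natural join on D): {(p, a, 19, r, 11, y), (p, a, 19, r, 14, w), (p, a, 19, r, 26, p), (p, a, 19, r, 34, r), (p, a, 19, r, 37, m), (p, a, 19, r, 39, m), (p, w, 22, v, 11, y), (p, w, 22, v, 14, w), (p, w, 22, v, 26, p), (p, w, 22, v, 34, r), (p, w, 22, v, 37, m), (p, w, 22, v, 39, m), (v, a, 37, b, 21, m), (v, a, 37, b, 27, y), (v, a, 37, b, 38, x), (v, d, 39, n, 21, m), (v, d, 39, n, 27, y), (v, d, 39, n, 38, x), (v, k, 27, v, 21, m), (v, k, 27, v, 27, y), (v, k, 27, v, 38, x), (v, w, 34, r, 21, m), (v, w, 34, r, 27, y), (v, w, 34, r, 38, x)}
π[C, A, D, E]: project onto (C, A, D, E) → {(19, 11, p, r), (19, 14, p, r), (19, 26, p, r), (19, 34, p, r), (19, 37, p, r), (19, 39, p, r), (22, 11, p, v), (22, 14, p, v), (22, 26, p, v), (22, 34, p, v), (22, 37, p, v), (22, 39, p, v), (27, 21, v, v), (27, 27, v, v), (27, 38, v, v), (34, 21, v, r), (34, 27, v, r), (34, 38, v, r), (37, 21, v, b), (37, 27, v, b), (37, 38, v, b), (39, 21, v, n), (39, 27, v, n), (39, 38, v, n)}
Selection E = v: {(22, 11, p, v), (22, 14, p, v), (22, 26, p, v), (22, 34, p, v), (22, 37, p, v), (22, 39, p, v), (27, 21, v, v), (27, 27, v, v), (27, 38, v, v)}
π[C, A, E]: project onto (C, A, E) → {(22, 11, v), (22, 14, v), (22, 26, v), (22, 34, v), (22, 37, v), (22, 39, v), (27, 21, v), (27, 27, v), (27, 38, v)}

{(22, 11, v), (22, 14, v), (22, 26, v), (22, 34, v), (22, 37, v), (22, 39, v), (27, 21, v), (27, 27, v), (27, 38, v)}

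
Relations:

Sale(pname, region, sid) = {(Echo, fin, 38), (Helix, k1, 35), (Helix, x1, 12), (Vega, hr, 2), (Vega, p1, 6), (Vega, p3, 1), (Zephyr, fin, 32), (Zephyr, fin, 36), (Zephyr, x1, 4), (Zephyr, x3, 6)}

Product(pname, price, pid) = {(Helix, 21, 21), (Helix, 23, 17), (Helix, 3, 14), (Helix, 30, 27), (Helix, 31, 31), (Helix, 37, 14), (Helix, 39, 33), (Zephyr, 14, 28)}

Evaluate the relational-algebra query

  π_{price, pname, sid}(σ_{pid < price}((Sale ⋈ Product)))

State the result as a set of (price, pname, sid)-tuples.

Joining Sale and Product on pname yields {(Helix, k1, 35, 21, 21), (Helix, k1, 35, 23, 17), (Helix, k1, 35, 3, 14), (Helix, k1, 35, 30, 27), (Helix, k1, 35, 31, 31), (Helix, k1, 35, 37, 14), (Helix, k1, 35, 39, 33), (Helix, x1, 12, 21, 21), (Helix, x1, 12, 23, 17), (Helix, x1, 12, 3, 14), (Helix, x1, 12, 30, 27), (Helix, x1, 12, 31, 31), (Helix, x1, 12, 37, 14), (Helix, x1, 12, 39, 33), (Zephyr, fin, 32, 14, 28), (Zephyr, fin, 36, 14, 28), (Zephyr, x1, 4, 14, 28), (Zephyr, x3, 6, 14, 28)}.
Filtering on pid < price leaves {(Helix, k1, 35, 23, 17), (Helix, k1, 35, 30, 27), (Helix, k1, 35, 37, 14), (Helix, k1, 35, 39, 33), (Helix, x1, 12, 23, 17), (Helix, x1, 12, 30, 27), (Helix, x1, 12, 37, 14), (Helix, x1, 12, 39, 33)}.
π[price, pname, sid]: project onto (price, pname, sid) → {(23, Helix, 12), (23, Helix, 35), (30, Helix, 12), (30, Helix, 35), (37, Helix, 12), (37, Helix, 35), (39, Helix, 12), (39, Helix, 35)}

{(23, Helix, 12), (23, Helix, 35), (30, Helix, 12), (30, Helix, 35), (37, Helix, 12), (37, Helix, 35), (39, Helix, 12), (39, Helix, 35)}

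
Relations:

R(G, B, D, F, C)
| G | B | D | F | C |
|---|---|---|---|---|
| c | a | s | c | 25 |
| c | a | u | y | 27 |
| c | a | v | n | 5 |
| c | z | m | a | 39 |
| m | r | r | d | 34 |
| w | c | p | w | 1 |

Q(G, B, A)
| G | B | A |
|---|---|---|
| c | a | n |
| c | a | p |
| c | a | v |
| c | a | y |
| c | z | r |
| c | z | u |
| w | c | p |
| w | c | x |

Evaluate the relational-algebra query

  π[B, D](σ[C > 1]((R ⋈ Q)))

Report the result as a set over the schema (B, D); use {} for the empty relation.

{(a, s), (a, u), (a, v), (z, m)}

Natural join on G, B: {(c, a, s, c, 25, n), (c, a, s, c, 25, p), (c, a, s, c, 25, v), (c, a, s, c, 25, y), (c, a, u, y, 27, n), (c, a, u, y, 27, p), (c, a, u, y, 27, v), (c, a, u, y, 27, y), (c, a, v, n, 5, n), (c, a, v, n, 5, p), (c, a, v, n, 5, v), (c, a, v, n, 5, y), (c, z, m, a, 39, r), (c, z, m, a, 39, u), (w, c, p, w, 1, p), (w, c, p, w, 1, x)}
Selection C > 1: {(c, a, s, c, 25, n), (c, a, s, c, 25, p), (c, a, s, c, 25, v), (c, a, s, c, 25, y), (c, a, u, y, 27, n), (c, a, u, y, 27, p), (c, a, u, y, 27, v), (c, a, u, y, 27, y), (c, a, v, n, 5, n), (c, a, v, n, 5, p), (c, a, v, n, 5, v), (c, a, v, n, 5, y), (c, z, m, a, 39, r), (c, z, m, a, 39, u)}
Keep only column(s) B, D (10 duplicate(s) eliminated): {(a, s), (a, u), (a, v), (z, m)}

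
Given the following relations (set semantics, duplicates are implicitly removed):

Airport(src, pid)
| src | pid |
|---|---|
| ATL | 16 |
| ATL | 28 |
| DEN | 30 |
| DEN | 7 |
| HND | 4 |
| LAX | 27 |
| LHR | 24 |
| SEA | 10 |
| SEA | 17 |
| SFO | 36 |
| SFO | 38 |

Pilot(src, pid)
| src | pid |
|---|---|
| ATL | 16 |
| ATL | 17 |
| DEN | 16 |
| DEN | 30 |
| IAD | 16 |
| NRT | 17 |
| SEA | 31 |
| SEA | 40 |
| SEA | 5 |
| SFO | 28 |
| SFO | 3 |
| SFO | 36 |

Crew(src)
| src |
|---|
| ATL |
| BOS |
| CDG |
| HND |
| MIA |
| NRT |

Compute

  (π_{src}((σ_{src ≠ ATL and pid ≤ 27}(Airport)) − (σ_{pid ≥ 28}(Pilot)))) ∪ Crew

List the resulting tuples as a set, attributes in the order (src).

{ATL, BOS, CDG, DEN, HND, LAX, LHR, MIA, NRT, SEA}

Selection src ≠ ATL and pid ≤ 27: {(DEN, 7), (HND, 4), (LAX, 27), (LHR, 24), (SEA, 10), (SEA, 17)}
Selection pid ≥ 28: {(DEN, 30), (SEA, 31), (SEA, 40), (SFO, 28), (SFO, 36)}
Taking the difference: {(DEN, 7), (HND, 4), (LAX, 27), (LHR, 24), (SEA, 10), (SEA, 17)}
Projecting to src (1 duplicate(s) eliminated): {DEN, HND, LAX, LHR, SEA}
Taking the union: {ATL, BOS, CDG, DEN, HND, LAX, LHR, MIA, NRT, SEA}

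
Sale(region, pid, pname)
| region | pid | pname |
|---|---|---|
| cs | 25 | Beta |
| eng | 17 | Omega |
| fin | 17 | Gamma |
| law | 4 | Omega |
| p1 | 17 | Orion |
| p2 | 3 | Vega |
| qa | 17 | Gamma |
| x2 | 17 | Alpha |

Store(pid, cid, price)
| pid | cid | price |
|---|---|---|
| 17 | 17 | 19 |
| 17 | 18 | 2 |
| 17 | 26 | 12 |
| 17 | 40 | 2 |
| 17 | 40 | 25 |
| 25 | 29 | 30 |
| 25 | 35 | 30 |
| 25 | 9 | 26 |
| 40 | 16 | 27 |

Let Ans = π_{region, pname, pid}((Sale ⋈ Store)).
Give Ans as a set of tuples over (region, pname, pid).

{(cs, Beta, 25), (eng, Omega, 17), (fin, Gamma, 17), (p1, Orion, 17), (qa, Gamma, 17), (x2, Alpha, 17)}

Natural join on pid: {(cs, 25, Beta, 29, 30), (cs, 25, Beta, 35, 30), (cs, 25, Beta, 9, 26), (eng, 17, Omega, 17, 19), (eng, 17, Omega, 18, 2), (eng, 17, Omega, 26, 12), (eng, 17, Omega, 40, 2), (eng, 17, Omega, 40, 25), (fin, 17, Gamma, 17, 19), (fin, 17, Gamma, 18, 2), (fin, 17, Gamma, 26, 12), (fin, 17, Gamma, 40, 2), (fin, 17, Gamma, 40, 25), (p1, 17, Orion, 17, 19), (p1, 17, Orion, 18, 2), (p1, 17, Orion, 26, 12), (p1, 17, Orion, 40, 2), (p1, 17, Orion, 40, 25), (qa, 17, Gamma, 17, 19), (qa, 17, Gamma, 18, 2), (qa, 17, Gamma, 26, 12), (qa, 17, Gamma, 40, 2), (qa, 17, Gamma, 40, 25), (x2, 17, Alpha, 17, 19), (x2, 17, Alpha, 18, 2), (x2, 17, Alpha, 26, 12), (x2, 17, Alpha, 40, 2), (x2, 17, Alpha, 40, 25)}
π_{region, pname, pid} gives {(cs, Beta, 25), (eng, Omega, 17), (fin, Gamma, 17), (p1, Orion, 17), (qa, Gamma, 17), (x2, Alpha, 17)} (22 duplicate(s) eliminated).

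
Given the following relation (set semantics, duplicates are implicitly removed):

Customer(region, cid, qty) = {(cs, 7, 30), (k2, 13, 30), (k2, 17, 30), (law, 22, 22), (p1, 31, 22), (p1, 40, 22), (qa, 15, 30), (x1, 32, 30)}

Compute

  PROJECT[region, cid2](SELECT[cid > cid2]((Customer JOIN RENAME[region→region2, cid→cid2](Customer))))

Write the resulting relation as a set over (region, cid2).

{(k2, 13), (k2, 15), (k2, 7), (p1, 22), (p1, 31), (qa, 13), (qa, 7), (x1, 13), (x1, 15), (x1, 17), (x1, 7)}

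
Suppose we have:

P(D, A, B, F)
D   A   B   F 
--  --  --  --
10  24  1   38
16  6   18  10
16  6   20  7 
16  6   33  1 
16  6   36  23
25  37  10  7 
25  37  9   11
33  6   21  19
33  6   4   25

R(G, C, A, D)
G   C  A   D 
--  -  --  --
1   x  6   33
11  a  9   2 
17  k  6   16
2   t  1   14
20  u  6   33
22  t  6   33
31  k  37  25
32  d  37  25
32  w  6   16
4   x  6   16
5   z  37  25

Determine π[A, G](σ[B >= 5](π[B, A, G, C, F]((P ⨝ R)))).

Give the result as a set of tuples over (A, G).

P ⋈ R (natural join on D, A): {(16, 6, 18, 10, 17, k), (16, 6, 18, 10, 32, w), (16, 6, 18, 10, 4, x), (16, 6, 20, 7, 17, k), (16, 6, 20, 7, 32, w), (16, 6, 20, 7, 4, x), (16, 6, 33, 1, 17, k), (16, 6, 33, 1, 32, w), (16, 6, 33, 1, 4, x), (16, 6, 36, 23, 17, k), (16, 6, 36, 23, 32, w), (16, 6, 36, 23, 4, x), (25, 37, 10, 7, 31, k), (25, 37, 10, 7, 32, d), (25, 37, 10, 7, 5, z), (25, 37, 9, 11, 31, k), (25, 37, 9, 11, 32, d), (25, 37, 9, 11, 5, z), (33, 6, 21, 19, 1, x), (33, 6, 21, 19, 20, u), (33, 6, 21, 19, 22, t), (33, 6, 4, 25, 1, x), (33, 6, 4, 25, 20, u), (33, 6, 4, 25, 22, t)}
π_{B, A, G, C, F} gives {(10, 37, 31, k, 7), (10, 37, 32, d, 7), (10, 37, 5, z, 7), (18, 6, 17, k, 10), (18, 6, 32, w, 10), (18, 6, 4, x, 10), (20, 6, 17, k, 7), (20, 6, 32, w, 7), (20, 6, 4, x, 7), (21, 6, 1, x, 19), (21, 6, 20, u, 19), (21, 6, 22, t, 19), (33, 6, 17, k, 1), (33, 6, 32, w, 1), (33, 6, 4, x, 1), (36, 6, 17, k, 23), (36, 6, 32, w, 23), (36, 6, 4, x, 23), (4, 6, 1, x, 25), (4, 6, 20, u, 25), (4, 6, 22, t, 25), (9, 37, 31, k, 11), (9, 37, 32, d, 11), (9, 37, 5, z, 11)}.
Filtering on B >= 5 leaves {(10, 37, 31, k, 7), (10, 37, 32, d, 7), (10, 37, 5, z, 7), (18, 6, 17, k, 10), (18, 6, 32, w, 10), (18, 6, 4, x, 10), (20, 6, 17, k, 7), (20, 6, 32, w, 7), (20, 6, 4, x, 7), (21, 6, 1, x, 19), (21, 6, 20, u, 19), (21, 6, 22, t, 19), (33, 6, 17, k, 1), (33, 6, 32, w, 1), (33, 6, 4, x, 1), (36, 6, 17, k, 23), (36, 6, 32, w, 23), (36, 6, 4, x, 23), (9, 37, 31, k, 11), (9, 37, 32, d, 11), (9, 37, 5, z, 11)}.
π_{A, G} gives {(37, 31), (37, 32), (37, 5), (6, 1), (6, 17), (6, 20), (6, 22), (6, 32), (6, 4)} (12 duplicate(s) eliminated).

{(37, 31), (37, 32), (37, 5), (6, 1), (6, 17), (6, 20), (6, 22), (6, 32), (6, 4)}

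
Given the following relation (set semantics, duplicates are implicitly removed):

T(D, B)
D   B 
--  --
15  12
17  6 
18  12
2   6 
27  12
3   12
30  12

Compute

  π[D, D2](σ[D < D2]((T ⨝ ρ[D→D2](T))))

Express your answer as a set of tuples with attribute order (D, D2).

ρ[D→D2]: schema becomes (D2, B); tuples unchanged.
Joining T and ρ[D→D2](T) on B yields {(15, 12, 15), (15, 12, 18), (15, 12, 27), (15, 12, 3), (15, 12, 30), (17, 6, 17), (17, 6, 2), (18, 12, 15), (18, 12, 18), (18, 12, 27), (18, 12, 3), (18, 12, 30), (2, 6, 17), (2, 6, 2), (27, 12, 15), (27, 12, 18), (27, 12, 27), (27, 12, 3), (27, 12, 30), (3, 12, 15), (3, 12, 18), (3, 12, 27), (3, 12, 3), (3, 12, 30), (30, 12, 15), (30, 12, 18), (30, 12, 27), (30, 12, 3), (30, 12, 30)}.
Selection D < D2: {(15, 12, 18), (15, 12, 27), (15, 12, 30), (18, 12, 27), (18, 12, 30), (2, 6, 17), (27, 12, 30), (3, 12, 15), (3, 12, 18), (3, 12, 27), (3, 12, 30)}
Projecting to D, D2: {(15, 18), (15, 27), (15, 30), (18, 27), (18, 30), (2, 17), (27, 30), (3, 15), (3, 18), (3, 27), (3, 30)}

{(15, 18), (15, 27), (15, 30), (18, 27), (18, 30), (2, 17), (27, 30), (3, 15), (3, 18), (3, 27), (3, 30)}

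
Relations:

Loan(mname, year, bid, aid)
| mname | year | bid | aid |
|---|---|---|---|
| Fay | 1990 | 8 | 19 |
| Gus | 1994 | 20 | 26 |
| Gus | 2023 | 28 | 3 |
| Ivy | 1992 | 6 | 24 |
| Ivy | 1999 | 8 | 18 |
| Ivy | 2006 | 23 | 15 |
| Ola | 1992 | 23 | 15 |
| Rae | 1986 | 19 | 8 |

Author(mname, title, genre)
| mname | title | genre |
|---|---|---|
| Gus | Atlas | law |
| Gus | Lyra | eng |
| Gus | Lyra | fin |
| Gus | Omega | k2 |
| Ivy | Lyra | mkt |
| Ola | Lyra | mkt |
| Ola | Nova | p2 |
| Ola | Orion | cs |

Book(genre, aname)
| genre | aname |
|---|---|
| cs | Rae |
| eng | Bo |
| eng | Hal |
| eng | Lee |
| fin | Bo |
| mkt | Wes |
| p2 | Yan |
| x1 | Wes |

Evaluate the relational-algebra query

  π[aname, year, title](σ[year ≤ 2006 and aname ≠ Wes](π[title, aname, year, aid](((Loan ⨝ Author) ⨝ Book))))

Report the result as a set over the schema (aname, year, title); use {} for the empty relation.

{(Bo, 1994, Lyra), (Hal, 1994, Lyra), (Lee, 1994, Lyra), (Rae, 1992, Orion), (Yan, 1992, Nova)}

Natural join on mname: {(Gus, 1994, 20, 26, Atlas, law), (Gus, 1994, 20, 26, Lyra, eng), (Gus, 1994, 20, 26, Lyra, fin), (Gus, 1994, 20, 26, Omega, k2), (Gus, 2023, 28, 3, Atlas, law), (Gus, 2023, 28, 3, Lyra, eng), (Gus, 2023, 28, 3, Lyra, fin), (Gus, 2023, 28, 3, Omega, k2), (Ivy, 1992, 6, 24, Lyra, mkt), (Ivy, 1999, 8, 18, Lyra, mkt), (Ivy, 2006, 23, 15, Lyra, mkt), (Ola, 1992, 23, 15, Lyra, mkt), (Ola, 1992, 23, 15, Nova, p2), (Ola, 1992, 23, 15, Orion, cs)}
Natural join on genre: {(Gus, 1994, 20, 26, Lyra, eng, Bo), (Gus, 1994, 20, 26, Lyra, eng, Hal), (Gus, 1994, 20, 26, Lyra, eng, Lee), (Gus, 1994, 20, 26, Lyra, fin, Bo), (Gus, 2023, 28, 3, Lyra, eng, Bo), (Gus, 2023, 28, 3, Lyra, eng, Hal), (Gus, 2023, 28, 3, Lyra, eng, Lee), (Gus, 2023, 28, 3, Lyra, fin, Bo), (Ivy, 1992, 6, 24, Lyra, mkt, Wes), (Ivy, 1999, 8, 18, Lyra, mkt, Wes), (Ivy, 2006, 23, 15, Lyra, mkt, Wes), (Ola, 1992, 23, 15, Lyra, mkt, Wes), (Ola, 1992, 23, 15, Nova, p2, Yan), (Ola, 1992, 23, 15, Orion, cs, Rae)}
π[title, aname, year, aid]: project onto (title, aname, year, aid) (2 duplicate(s) eliminated) → {(Lyra, Bo, 1994, 26), (Lyra, Bo, 2023, 3), (Lyra, Hal, 1994, 26), (Lyra, Hal, 2023, 3), (Lyra, Lee, 1994, 26), (Lyra, Lee, 2023, 3), (Lyra, Wes, 1992, 15), (Lyra, Wes, 1992, 24), (Lyra, Wes, 1999, 18), (Lyra, Wes, 2006, 15), (Nova, Yan, 1992, 15), (Orion, Rae, 1992, 15)}
Selection year ≤ 2006 and aname ≠ Wes: {(Lyra, Bo, 1994, 26), (Lyra, Hal, 1994, 26), (Lyra, Lee, 1994, 26), (Nova, Yan, 1992, 15), (Orion, Rae, 1992, 15)}
π[aname, year, title]: project onto (aname, year, title) → {(Bo, 1994, Lyra), (Hal, 1994, Lyra), (Lee, 1994, Lyra), (Rae, 1992, Orion), (Yan, 1992, Nova)}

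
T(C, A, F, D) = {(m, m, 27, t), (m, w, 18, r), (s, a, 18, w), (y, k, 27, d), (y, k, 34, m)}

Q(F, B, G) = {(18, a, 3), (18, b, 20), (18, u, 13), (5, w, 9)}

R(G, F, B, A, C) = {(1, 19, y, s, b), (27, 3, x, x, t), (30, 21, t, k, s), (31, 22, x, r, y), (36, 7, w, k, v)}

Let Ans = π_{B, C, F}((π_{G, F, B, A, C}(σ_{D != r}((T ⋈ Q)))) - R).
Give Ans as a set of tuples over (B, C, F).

{(a, s, 18), (b, s, 18), (u, s, 18)}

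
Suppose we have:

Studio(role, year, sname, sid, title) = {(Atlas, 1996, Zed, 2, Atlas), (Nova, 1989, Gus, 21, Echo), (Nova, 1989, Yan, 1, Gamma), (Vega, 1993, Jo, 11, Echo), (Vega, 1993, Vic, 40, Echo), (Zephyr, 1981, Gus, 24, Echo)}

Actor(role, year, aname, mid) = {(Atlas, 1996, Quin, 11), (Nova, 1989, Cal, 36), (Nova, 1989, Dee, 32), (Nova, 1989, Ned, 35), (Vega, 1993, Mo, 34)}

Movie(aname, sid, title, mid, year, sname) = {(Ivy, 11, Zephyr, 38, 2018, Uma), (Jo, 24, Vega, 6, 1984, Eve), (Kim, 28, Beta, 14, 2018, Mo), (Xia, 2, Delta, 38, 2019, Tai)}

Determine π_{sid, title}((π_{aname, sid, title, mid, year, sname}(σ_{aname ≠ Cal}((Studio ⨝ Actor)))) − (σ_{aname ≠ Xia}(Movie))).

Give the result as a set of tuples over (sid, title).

{(1, Gamma), (11, Echo), (2, Atlas), (21, Echo), (40, Echo)}

Studio ⋈ Actor (natural join on role, year): {(Atlas, 1996, Zed, 2, Atlas, Quin, 11), (Nova, 1989, Gus, 21, Echo, Cal, 36), (Nova, 1989, Gus, 21, Echo, Dee, 32), (Nova, 1989, Gus, 21, Echo, Ned, 35), (Nova, 1989, Yan, 1, Gamma, Cal, 36), (Nova, 1989, Yan, 1, Gamma, Dee, 32), (Nova, 1989, Yan, 1, Gamma, Ned, 35), (Vega, 1993, Jo, 11, Echo, Mo, 34), (Vega, 1993, Vic, 40, Echo, Mo, 34)}
Selection aname ≠ Cal: {(Atlas, 1996, Zed, 2, Atlas, Quin, 11), (Nova, 1989, Gus, 21, Echo, Dee, 32), (Nova, 1989, Gus, 21, Echo, Ned, 35), (Nova, 1989, Yan, 1, Gamma, Dee, 32), (Nova, 1989, Yan, 1, Gamma, Ned, 35), (Vega, 1993, Jo, 11, Echo, Mo, 34), (Vega, 1993, Vic, 40, Echo, Mo, 34)}
Keep only column(s) aname, sid, title, mid, year, sname: {(Dee, 1, Gamma, 32, 1989, Yan), (Dee, 21, Echo, 32, 1989, Gus), (Mo, 11, Echo, 34, 1993, Jo), (Mo, 40, Echo, 34, 1993, Vic), (Ned, 1, Gamma, 35, 1989, Yan), (Ned, 21, Echo, 35, 1989, Gus), (Quin, 2, Atlas, 11, 1996, Zed)}
Selection aname ≠ Xia: {(Ivy, 11, Zephyr, 38, 2018, Uma), (Jo, 24, Vega, 6, 1984, Eve), (Kim, 28, Beta, 14, 2018, Mo)}
Taking the difference: {(Dee, 1, Gamma, 32, 1989, Yan), (Dee, 21, Echo, 32, 1989, Gus), (Mo, 11, Echo, 34, 1993, Jo), (Mo, 40, Echo, 34, 1993, Vic), (Ned, 1, Gamma, 35, 1989, Yan), (Ned, 21, Echo, 35, 1989, Gus), (Quin, 2, Atlas, 11, 1996, Zed)}
Keep only column(s) sid, title (2 duplicate(s) eliminated): {(1, Gamma), (11, Echo), (2, Atlas), (21, Echo), (40, Echo)}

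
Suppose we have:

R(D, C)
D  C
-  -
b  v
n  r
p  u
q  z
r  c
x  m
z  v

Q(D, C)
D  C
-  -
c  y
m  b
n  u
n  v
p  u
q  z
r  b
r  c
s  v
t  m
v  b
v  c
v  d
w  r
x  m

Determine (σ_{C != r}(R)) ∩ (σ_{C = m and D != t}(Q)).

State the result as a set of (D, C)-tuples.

σ[C != r]: keep tuples satisfying C != r → {(b, v), (p, u), (q, z), (r, c), (x, m), (z, v)}
σ[C = m and D != t]: keep tuples satisfying C = m and D != t → {(x, m)}
Intersection: {(b, v), (p, u), (q, z), (r, c), (x, m), (z, v)} with {(x, m)} → {(x, m)}

{(x, m)}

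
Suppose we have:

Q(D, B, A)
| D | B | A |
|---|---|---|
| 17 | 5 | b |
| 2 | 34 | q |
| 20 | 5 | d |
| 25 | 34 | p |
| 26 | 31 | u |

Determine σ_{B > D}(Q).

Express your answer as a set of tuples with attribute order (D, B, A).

{(2, 34, q), (25, 34, p), (26, 31, u)}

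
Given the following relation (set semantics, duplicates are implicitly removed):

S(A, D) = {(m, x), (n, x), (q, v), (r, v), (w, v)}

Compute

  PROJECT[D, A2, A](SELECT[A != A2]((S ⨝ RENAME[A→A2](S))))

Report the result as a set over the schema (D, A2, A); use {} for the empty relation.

ρ[A→A2]: schema becomes (A2, D); tuples unchanged.
Joining S and RENAME[A→A2](S) on D yields {(m, x, m), (m, x, n), (n, x, m), (n, x, n), (q, v, q), (q, v, r), (q, v, w), (r, v, q), (r, v, r), (r, v, w), (w, v, q), (w, v, r), (w, v, w)}.
Apply σ_{A != A2}; surviving tuples: {(m, x, n), (n, x, m), (q, v, r), (q, v, w), (r, v, q), (r, v, w), (w, v, q), (w, v, r)}
π[D, A2, A]: project onto (D, A2, A) → {(v, q, r), (v, q, w), (v, r, q), (v, r, w), (v, w, q), (v, w, r), (x, m, n), (x, n, m)}

{(v, q, r), (v, q, w), (v, r, q), (v, r, w), (v, w, q), (v, w, r), (x, m, n), (x, n, m)}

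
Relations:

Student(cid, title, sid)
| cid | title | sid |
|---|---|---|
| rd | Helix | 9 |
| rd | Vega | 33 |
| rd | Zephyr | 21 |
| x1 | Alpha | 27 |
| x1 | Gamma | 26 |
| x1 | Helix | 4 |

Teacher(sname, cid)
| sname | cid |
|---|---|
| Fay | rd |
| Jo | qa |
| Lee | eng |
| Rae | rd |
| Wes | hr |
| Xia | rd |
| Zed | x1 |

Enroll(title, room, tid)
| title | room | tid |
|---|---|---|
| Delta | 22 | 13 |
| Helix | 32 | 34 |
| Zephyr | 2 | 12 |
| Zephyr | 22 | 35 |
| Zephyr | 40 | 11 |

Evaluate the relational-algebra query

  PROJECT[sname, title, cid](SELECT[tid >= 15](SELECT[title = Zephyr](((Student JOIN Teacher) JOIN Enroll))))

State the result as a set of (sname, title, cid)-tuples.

Natural join on cid: {(rd, Helix, 9, Fay), (rd, Helix, 9, Rae), (rd, Helix, 9, Xia), (rd, Vega, 33, Fay), (rd, Vega, 33, Rae), (rd, Vega, 33, Xia), (rd, Zephyr, 21, Fay), (rd, Zephyr, 21, Rae), (rd, Zephyr, 21, Xia), (x1, Alpha, 27, Zed), (x1, Gamma, 26, Zed), (x1, Helix, 4, Zed)}
Natural join on title: {(rd, Helix, 9, Fay, 32, 34), (rd, Helix, 9, Rae, 32, 34), (rd, Helix, 9, Xia, 32, 34), (rd, Zephyr, 21, Fay, 2, 12), (rd, Zephyr, 21, Fay, 22, 35), (rd, Zephyr, 21, Fay, 40, 11), (rd, Zephyr, 21, Rae, 2, 12), (rd, Zephyr, 21, Rae, 22, 35), (rd, Zephyr, 21, Rae, 40, 11), (rd, Zephyr, 21, Xia, 2, 12), (rd, Zephyr, 21, Xia, 22, 35), (rd, Zephyr, 21, Xia, 40, 11), (x1, Helix, 4, Zed, 32, 34)}
Selection title = Zephyr: {(rd, Zephyr, 21, Fay, 2, 12), (rd, Zephyr, 21, Fay, 22, 35), (rd, Zephyr, 21, Fay, 40, 11), (rd, Zephyr, 21, Rae, 2, 12), (rd, Zephyr, 21, Rae, 22, 35), (rd, Zephyr, 21, Rae, 40, 11), (rd, Zephyr, 21, Xia, 2, 12), (rd, Zephyr, 21, Xia, 22, 35), (rd, Zephyr, 21, Xia, 40, 11)}
Selection tid >= 15: {(rd, Zephyr, 21, Fay, 22, 35), (rd, Zephyr, 21, Rae, 22, 35), (rd, Zephyr, 21, Xia, 22, 35)}
Projecting to sname, title, cid: {(Fay, Zephyr, rd), (Rae, Zephyr, rd), (Xia, Zephyr, rd)}

{(Fay, Zephyr, rd), (Rae, Zephyr, rd), (Xia, Zephyr, rd)}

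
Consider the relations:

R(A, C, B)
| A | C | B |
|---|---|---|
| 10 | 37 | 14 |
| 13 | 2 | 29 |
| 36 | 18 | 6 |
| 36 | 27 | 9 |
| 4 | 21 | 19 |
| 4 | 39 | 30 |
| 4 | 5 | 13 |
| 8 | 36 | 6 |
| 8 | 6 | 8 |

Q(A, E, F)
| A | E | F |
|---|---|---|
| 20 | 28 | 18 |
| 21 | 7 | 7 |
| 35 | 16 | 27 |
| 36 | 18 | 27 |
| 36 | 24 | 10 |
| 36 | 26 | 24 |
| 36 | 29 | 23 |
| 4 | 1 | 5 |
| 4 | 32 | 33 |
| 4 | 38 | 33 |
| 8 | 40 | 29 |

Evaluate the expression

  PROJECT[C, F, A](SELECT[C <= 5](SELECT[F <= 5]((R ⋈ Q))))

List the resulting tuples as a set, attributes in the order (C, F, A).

{(5, 5, 4)}

Joining R and Q on A yields {(36, 18, 6, 18, 27), (36, 18, 6, 24, 10), (36, 18, 6, 26, 24), (36, 18, 6, 29, 23), (36, 27, 9, 18, 27), (36, 27, 9, 24, 10), (36, 27, 9, 26, 24), (36, 27, 9, 29, 23), (4, 21, 19, 1, 5), (4, 21, 19, 32, 33), (4, 21, 19, 38, 33), (4, 39, 30, 1, 5), (4, 39, 30, 32, 33), (4, 39, 30, 38, 33), (4, 5, 13, 1, 5), (4, 5, 13, 32, 33), (4, 5, 13, 38, 33), (8, 36, 6, 40, 29), (8, 6, 8, 40, 29)}.
Selection F <= 5: {(4, 21, 19, 1, 5), (4, 39, 30, 1, 5), (4, 5, 13, 1, 5)}
Selection C <= 5: {(4, 5, 13, 1, 5)}
π_{C, F, A} gives {(5, 5, 4)}.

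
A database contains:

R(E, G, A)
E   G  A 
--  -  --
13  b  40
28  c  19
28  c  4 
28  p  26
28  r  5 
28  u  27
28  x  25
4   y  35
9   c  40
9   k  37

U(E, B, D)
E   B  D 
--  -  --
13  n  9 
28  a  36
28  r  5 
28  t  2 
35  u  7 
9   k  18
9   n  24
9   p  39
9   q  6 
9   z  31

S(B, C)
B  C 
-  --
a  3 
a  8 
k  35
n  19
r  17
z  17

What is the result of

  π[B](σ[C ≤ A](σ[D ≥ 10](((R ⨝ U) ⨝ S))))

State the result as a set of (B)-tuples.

{a, k, n, z}

R ⋈ U (natural join on E): {(13, b, 40, n, 9), (28, c, 19, a, 36), (28, c, 19, r, 5), (28, c, 19, t, 2), (28, c, 4, a, 36), (28, c, 4, r, 5), (28, c, 4, t, 2), (28, p, 26, a, 36), (28, p, 26, r, 5), (28, p, 26, t, 2), (28, r, 5, a, 36), (28, r, 5, r, 5), (28, r, 5, t, 2), (28, u, 27, a, 36), (28, u, 27, r, 5), (28, u, 27, t, 2), (28, x, 25, a, 36), (28, x, 25, r, 5), (28, x, 25, t, 2), (9, c, 40, k, 18), (9, c, 40, n, 24), (9, c, 40, p, 39), (9, c, 40, q, 6), (9, c, 40, z, 31), (9, k, 37, k, 18), (9, k, 37, n, 24), (9, k, 37, p, 39), (9, k, 37, q, 6), (9, k, 37, z, 31)}
(R ⨝ U) ⋈ S (natural join on B): {(13, b, 40, n, 9, 19), (28, c, 19, a, 36, 3), (28, c, 19, a, 36, 8), (28, c, 19, r, 5, 17), (28, c, 4, a, 36, 3), (28, c, 4, a, 36, 8), (28, c, 4, r, 5, 17), (28, p, 26, a, 36, 3), (28, p, 26, a, 36, 8), (28, p, 26, r, 5, 17), (28, r, 5, a, 36, 3), (28, r, 5, a, 36, 8), (28, r, 5, r, 5, 17), (28, u, 27, a, 36, 3), (28, u, 27, a, 36, 8), (28, u, 27, r, 5, 17), (28, x, 25, a, 36, 3), (28, x, 25, a, 36, 8), (28, x, 25, r, 5, 17), (9, c, 40, k, 18, 35), (9, c, 40, n, 24, 19), (9, c, 40, z, 31, 17), (9, k, 37, k, 18, 35), (9, k, 37, n, 24, 19), (9, k, 37, z, 31, 17)}
Filtering on D ≥ 10 leaves {(28, c, 19, a, 36, 3), (28, c, 19, a, 36, 8), (28, c, 4, a, 36, 3), (28, c, 4, a, 36, 8), (28, p, 26, a, 36, 3), (28, p, 26, a, 36, 8), (28, r, 5, a, 36, 3), (28, r, 5, a, 36, 8), (28, u, 27, a, 36, 3), (28, u, 27, a, 36, 8), (28, x, 25, a, 36, 3), (28, x, 25, a, 36, 8), (9, c, 40, k, 18, 35), (9, c, 40, n, 24, 19), (9, c, 40, z, 31, 17), (9, k, 37, k, 18, 35), (9, k, 37, n, 24, 19), (9, k, 37, z, 31, 17)}.
Filtering on C ≤ A leaves {(28, c, 19, a, 36, 3), (28, c, 19, a, 36, 8), (28, c, 4, a, 36, 3), (28, p, 26, a, 36, 3), (28, p, 26, a, 36, 8), (28, r, 5, a, 36, 3), (28, u, 27, a, 36, 3), (28, u, 27, a, 36, 8), (28, x, 25, a, 36, 3), (28, x, 25, a, 36, 8), (9, c, 40, k, 18, 35), (9, c, 40, n, 24, 19), (9, c, 40, z, 31, 17), (9, k, 37, k, 18, 35), (9, k, 37, n, 24, 19), (9, k, 37, z, 31, 17)}.
Keep only column(s) B (12 duplicate(s) eliminated): {a, k, n, z}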